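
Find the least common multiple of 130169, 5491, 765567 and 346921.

130169 = 13 · 17 · 19 · 31; 5491 = 17² · 19; 765567 = 3² · 11² · 19 · 37; 346921 = 19² · 31²
lcm takes max exponent of each prime: 3² · 11² · 13 · 17² · 19² · 31² · 37 = 52517178863721

52517178863721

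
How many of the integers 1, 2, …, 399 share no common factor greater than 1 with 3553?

3553 = 11·17·19. Inclusion–exclusion on these primes:
399 − ⌊399/11⌋ − ⌊399/17⌋ − ⌊399/19⌋ + ⌊399/187⌋ + ⌊399/209⌋ + ⌊399/323⌋ − ⌊399/3553⌋ = 323

323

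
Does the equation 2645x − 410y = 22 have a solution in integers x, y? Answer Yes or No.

gcd(2645, 410): 2645 = 6·410 + 185; 410 = 2·185 + 40; 185 = 4·40 + 25; 40 = 1·25 + 15; 25 = 1·15 + 10; 15 = 1·10 + 5; 10 = 2·5 + 0 → 5
5 does not divide 22, so a solution does not exist.

No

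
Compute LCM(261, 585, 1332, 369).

102943620

261 = 3² · 29; 585 = 3² · 5 · 13; 1332 = 2² · 3² · 37; 369 = 3² · 41
lcm takes max exponent of each prime: 2² · 3² · 5 · 13 · 29 · 37 · 41 = 102943620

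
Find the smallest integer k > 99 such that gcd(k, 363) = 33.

132

gcd(k, 363) = 33 forces 33 | k; write k = 33s. Then gcd(33s, 33·11) = 33·gcd(s, 11), so need gcd(s, 11) = 1.
33s > 99 gives s ≥ 4. The least s ≥ 4 coprime to 11 is 4, so k = 33·4 = 132.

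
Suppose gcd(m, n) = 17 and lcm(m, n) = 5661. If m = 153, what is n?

629

Using mn = gcd(m,n)·lcm(m,n) = 17·5661 = 96237, we get n = 96237/153 = 629.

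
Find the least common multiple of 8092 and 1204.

gcd first: 8092 = 6·1204 + 868; 1204 = 1·868 + 336; 868 = 2·336 + 196; 336 = 1·196 + 140; 196 = 1·140 + 56; 140 = 2·56 + 28; 56 = 2·28 + 0 → gcd = 28
lcm = 8092·1204/gcd = 9742768/28 = 347956

347956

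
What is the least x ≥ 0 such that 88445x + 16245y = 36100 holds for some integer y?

5

gcd(88445, 16245) = 1805 (Euclid: 88445 = 5·16245 + 7220; 16245 = 2·7220 + 1805; 7220 = 4·1805 + 0), and 1805 | 36100.
Extended Euclid: 88445·(-2) + 16245·(11) = 1805. Scale by 20: x₀ = -40.
General solution x = x₀ + 9t; reducing mod 9 gives x = 5 (and y = -25).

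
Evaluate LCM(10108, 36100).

10108 = 2² · 7 · 19²; 36100 = 2² · 5² · 19²
max exponents: 2² · 5² · 7 · 19² = 252700

252700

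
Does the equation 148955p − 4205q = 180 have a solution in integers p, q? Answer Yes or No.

By Bézout, 148955p − 4205q = 180 has integer solutions iff gcd(148955, 4205) | 180.
Euclid: 148955 = 35·4205 + 1780; 4205 = 2·1780 + 645; 1780 = 2·645 + 490; 645 = 1·490 + 155; 490 = 3·155 + 25; 155 = 6·25 + 5; 25 = 5·5 + 0. gcd = 5; 180 mod 5 = 0. Yes.

Yes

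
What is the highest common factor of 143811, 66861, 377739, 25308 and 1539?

171

143811 = 3² · 19 · 29²; 66861 = 3² · 17 · 19 · 23; 377739 = 3² · 19 · 47²; 25308 = 2² · 3² · 19 · 37; 1539 = 3⁴ · 19
gcd takes min exponent of each prime: 3² · 19 = 171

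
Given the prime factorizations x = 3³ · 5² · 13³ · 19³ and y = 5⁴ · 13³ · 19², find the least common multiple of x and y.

max exponent per prime: 3³ · 5⁴ · 13³ · 19³ = 254293138125

254293138125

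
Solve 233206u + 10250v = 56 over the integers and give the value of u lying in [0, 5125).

Euclid: 233206 = 22·10250 + 7706; 10250 = 1·7706 + 2544; 7706 = 3·2544 + 74; 2544 = 34·74 + 28; 74 = 2·28 + 18; 28 = 1·18 + 10; 18 = 1·10 + 8; 10 = 1·8 + 2; 8 = 4·2 + 0 → gcd = 2; 56 = 2·28.
Back-substitution yields 233206·(-1108) + 10250·(25209) = 2, so one solution is u = -1108·28 = -31024, v = 25209·28 = 705852.
Solutions in u differ by 10250/2 = 5125; the one in [0, 5125) is -31024 mod 5125 = 4851.

4851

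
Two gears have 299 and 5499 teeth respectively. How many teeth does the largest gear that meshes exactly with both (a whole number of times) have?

13

299 = 13 · 23
5499 = 3² · 13 · 47
Common: 13 = 13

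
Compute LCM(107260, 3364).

107260 = 2² · 5 · 31 · 173; 3364 = 2² · 29²
max exponents: 2² · 5 · 29² · 31 · 173 = 90205660

90205660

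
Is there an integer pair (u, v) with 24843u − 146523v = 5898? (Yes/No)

No

gcd(24843, 146523): 146523 = 5·24843 + 22308; 24843 = 1·22308 + 2535; 22308 = 8·2535 + 2028; 2535 = 1·2028 + 507; 2028 = 4·507 + 0 → 507
507 does not divide 5898, so a solution does not exist.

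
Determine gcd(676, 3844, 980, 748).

gcd(676, 3844): 3844 = 5·676 + 464; 676 = 1·464 + 212; 464 = 2·212 + 40; 212 = 5·40 + 12; 40 = 3·12 + 4; 12 = 3·4 + 0 → 4
gcd(4, 980): 980 = 245·4 + 0 → 4
gcd(4, 748): 748 = 187·4 + 0 → 4

4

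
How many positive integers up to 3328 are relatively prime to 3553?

3553 = 11·17·19. Inclusion–exclusion on these primes:
3328 − ⌊3328/11⌋ − ⌊3328/17⌋ − ⌊3328/19⌋ + ⌊3328/187⌋ + ⌊3328/209⌋ + ⌊3328/323⌋ − ⌊3328/3553⌋ = 2698

2698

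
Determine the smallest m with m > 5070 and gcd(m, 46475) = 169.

46475 = 169·275. Any m with gcd(m, 46475) = 169 is a multiple of 169, say 169s, with s coprime to 275.
Need s > 5070/169, so s ≥ 31. First s ≥ 31 with gcd(s, 275) = 1 is s = 31. Thus m = 169·31 = 5239.

5239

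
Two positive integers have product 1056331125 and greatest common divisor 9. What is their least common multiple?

117370125

Since gcd(u,v)·lcm(u,v) = uv, lcm = 1056331125/9 = 117370125.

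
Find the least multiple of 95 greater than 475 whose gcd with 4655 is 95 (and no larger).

Multiples of 95 above 475: 95·6, 95·7, … . Need the cofactor coprime to 4655/95 = 49.
Checking s = 6, 7, … the first with gcd(s, 49) = 1 is s = 6, giving 570.

570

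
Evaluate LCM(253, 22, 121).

5566

lcm(253, 22) = 253·22/gcd = 5566/11 = 506
lcm(506, 121) = 506·121/gcd = 61226/11 = 5566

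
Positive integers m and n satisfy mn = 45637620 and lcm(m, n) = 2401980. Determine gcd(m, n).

gcd·lcm = product, so gcd = 45637620/2401980 = 19.

19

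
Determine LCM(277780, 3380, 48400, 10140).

277780 = 2² · 5 · 17 · 19 · 43; 3380 = 2² · 5 · 13²; 48400 = 2⁴ · 5² · 11²; 10140 = 2² · 3 · 5 · 13²
lcm takes max exponent of each prime: 2⁴ · 3 · 5² · 11² · 13² · 17 · 19 · 43 = 340819393200

340819393200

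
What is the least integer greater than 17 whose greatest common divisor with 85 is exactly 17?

34

Multiples of 17 above 17: 17·2, 17·3, … . Need the cofactor coprime to 85/17 = 5.
Checking s = 2, 3, … the first with gcd(s, 5) = 1 is s = 2, giving 34.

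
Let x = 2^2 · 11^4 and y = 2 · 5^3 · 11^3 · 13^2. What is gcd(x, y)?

min exponent per shared prime: 2 · 11^3 = 2662

2662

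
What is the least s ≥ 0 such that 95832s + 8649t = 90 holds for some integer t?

724

Reduce mod 8649: 95832s ≡ 90 (mod 8649). With g = gcd(95832, 8649) = 9 dividing 90, divide through: 10648s ≡ 10 (mod 961).
Since gcd(10648, 961) = 1, s ≡ 10·(10648)⁻¹ ≡ 724 (mod 961). Smallest non-negative: 724.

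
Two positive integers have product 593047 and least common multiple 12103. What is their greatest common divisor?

From gcd × lcm = uv: gcd = 593047 / 12103 = 49.

49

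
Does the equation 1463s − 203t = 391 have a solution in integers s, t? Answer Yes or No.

gcd(1463, 203): 1463 = 7·203 + 42; 203 = 4·42 + 35; 42 = 1·35 + 7; 35 = 5·7 + 0 → 7
7 does not divide 391, so a solution does not exist.

No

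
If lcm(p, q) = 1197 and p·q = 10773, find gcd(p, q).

9

gcd·lcm = product, so gcd = 10773/1197 = 9.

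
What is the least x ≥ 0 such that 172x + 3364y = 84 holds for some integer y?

509

gcd(172, 3364) = 4 (Euclid: 3364 = 19·172 + 96; 172 = 1·96 + 76; 96 = 1·76 + 20; 76 = 3·20 + 16; 20 = 1·16 + 4; 16 = 4·4 + 0), and 4 | 84.
Extended Euclid: 172·(-176) + 3364·(9) = 4. Scale by 21: x₀ = -3696.
General solution x = x₀ + 841t; reducing mod 841 gives x = 509 (and y = -26).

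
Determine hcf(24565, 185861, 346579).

gcd(24565, 185861): 185861 = 7·24565 + 13906; 24565 = 1·13906 + 10659; 13906 = 1·10659 + 3247; 10659 = 3·3247 + 918; 3247 = 3·918 + 493; 918 = 1·493 + 425; 493 = 1·425 + 68; 425 = 6·68 + 17; 68 = 4·17 + 0 → 17
gcd(17, 346579): 346579 = 20387·17 + 0 → 17

17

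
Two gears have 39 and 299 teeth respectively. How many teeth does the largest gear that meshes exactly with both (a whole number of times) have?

13

39 = 3 · 13
299 = 13 · 23
Common: 13 = 13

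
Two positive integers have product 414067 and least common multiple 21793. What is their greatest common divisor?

From gcd × lcm = ab: gcd = 414067 / 21793 = 19.

19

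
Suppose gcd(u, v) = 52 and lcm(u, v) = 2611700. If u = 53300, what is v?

u·v = gcd·lcm = 52·2611700 = 135808400, so v = 135808400/53300 = 2548.

2548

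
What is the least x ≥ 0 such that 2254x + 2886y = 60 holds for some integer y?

831

gcd(2254, 2886) = 2 (Euclid: 2886 = 1·2254 + 632; 2254 = 3·632 + 358; 632 = 1·358 + 274; 358 = 1·274 + 84; 274 = 3·84 + 22; 84 = 3·22 + 18; 22 = 1·18 + 4; 18 = 4·4 + 2; 4 = 2·2 + 0), and 2 | 60.
Extended Euclid: 2254·(653) + 2886·(-510) = 2. Scale by 30: x₀ = 19590.
General solution x = x₀ + 1443t; reducing mod 1443 gives x = 831 (and y = -649).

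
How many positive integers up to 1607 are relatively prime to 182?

636

Prime factors of 182: 2, 7, 13. Count integers ≤ 1607 divisible by none of them.
By inclusion–exclusion: 1607 − ⌊1607/2⌋ − ⌊1607/7⌋ − ⌊1607/13⌋ + ⌊1607/14⌋ + ⌊1607/26⌋ + ⌊1607/91⌋ − ⌊1607/182⌋ = 636.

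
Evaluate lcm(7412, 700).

1297100

7412 = 2² · 17 · 109; 700 = 2² · 5² · 7
max exponents: 2² · 5² · 7 · 17 · 109 = 1297100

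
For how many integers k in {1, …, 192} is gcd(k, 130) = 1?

Prime factors of 130: 2, 5, 13. Count integers ≤ 192 divisible by none of them.
By inclusion–exclusion: 192 − ⌊192/2⌋ − ⌊192/5⌋ − ⌊192/13⌋ + ⌊192/10⌋ + ⌊192/26⌋ + ⌊192/65⌋ − ⌊192/130⌋ = 71.

71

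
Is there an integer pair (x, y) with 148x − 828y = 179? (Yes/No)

No

gcd(148, 828): 828 = 5·148 + 88; 148 = 1·88 + 60; 88 = 1·60 + 28; 60 = 2·28 + 4; 28 = 7·4 + 0 → 4
4 does not divide 179, so a solution does not exist.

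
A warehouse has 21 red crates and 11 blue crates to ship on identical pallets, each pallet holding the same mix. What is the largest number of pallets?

21 = 3 · 7
11 = 11
Common: 1 = 1

1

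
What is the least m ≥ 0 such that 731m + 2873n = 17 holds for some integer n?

114

Euclid: 2873 = 3·731 + 680; 731 = 1·680 + 51; 680 = 13·51 + 17; 51 = 3·17 + 0 → gcd = 17; 17 = 17·1.
Back-substitution yields 731·(-55) + 2873·(14) = 17, so one solution is m = -55·1 = -55, n = 14·1 = 14.
Solutions in m differ by 2873/17 = 169; the one in [0, 169) is -55 mod 169 = 114.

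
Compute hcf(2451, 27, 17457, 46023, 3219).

3

2451 = 3 · 19 · 43; 27 = 3³; 17457 = 3 · 11 · 23²; 46023 = 3 · 23² · 29; 3219 = 3 · 29 · 37
gcd takes min exponent of each prime: 3 = 3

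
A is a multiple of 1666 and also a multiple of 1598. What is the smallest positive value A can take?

1666 = 2 · 7² · 17; 1598 = 2 · 17 · 47
max exponents: 2 · 7² · 17 · 47 = 78302

78302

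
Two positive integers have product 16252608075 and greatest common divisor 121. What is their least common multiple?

gcd·lcm = product, so lcm = 16252608075/121 = 134319075.

134319075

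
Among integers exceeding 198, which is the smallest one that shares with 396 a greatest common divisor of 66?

Multiples of 66 above 198: 66·4, 66·5, … . Need the cofactor coprime to 396/66 = 6.
Checking s = 4, 5, … the first with gcd(s, 6) = 1 is s = 5, giving 330.

330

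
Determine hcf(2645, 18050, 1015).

gcd(2645, 18050): 18050 = 6·2645 + 2180; 2645 = 1·2180 + 465; 2180 = 4·465 + 320; 465 = 1·320 + 145; 320 = 2·145 + 30; 145 = 4·30 + 25; 30 = 1·25 + 5; 25 = 5·5 + 0 → 5
gcd(5, 1015): 1015 = 203·5 + 0 → 5

5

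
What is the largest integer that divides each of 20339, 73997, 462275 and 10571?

11

gcd(20339, 73997): 73997 = 3·20339 + 12980; 20339 = 1·12980 + 7359; 12980 = 1·7359 + 5621; 7359 = 1·5621 + 1738; 5621 = 3·1738 + 407; 1738 = 4·407 + 110; 407 = 3·110 + 77; 110 = 1·77 + 33; 77 = 2·33 + 11; 33 = 3·11 + 0 → 11
gcd(11, 462275): 462275 = 42025·11 + 0 → 11
gcd(11, 10571): 10571 = 961·11 + 0 → 11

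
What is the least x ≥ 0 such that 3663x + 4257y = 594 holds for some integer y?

Reduce mod 4257: 3663x ≡ 594 (mod 4257). With g = gcd(3663, 4257) = 99 dividing 594, divide through: 37x ≡ 6 (mod 43).
Since gcd(37, 43) = 1, x ≡ 6·(37)⁻¹ ≡ 42 (mod 43). Smallest non-negative: 42.

42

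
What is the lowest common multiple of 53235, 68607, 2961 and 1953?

lcm(53235, 68607) = 53235·68607/gcd = 3652293645/63 = 57972915
lcm(57972915, 2961) = 57972915·2961/gcd = 171657801315/63 = 2724727005
lcm(2724727005, 1953) = 2724727005·1953/gcd = 5321391840765/63 = 84466537155

84466537155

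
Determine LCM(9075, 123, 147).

lcm(9075, 123) = 9075·123/gcd = 1116225/3 = 372075
lcm(372075, 147) = 372075·147/gcd = 54695025/3 = 18231675

18231675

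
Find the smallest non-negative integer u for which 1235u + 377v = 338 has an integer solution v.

25

gcd(1235, 377) = 13 (Euclid: 1235 = 3·377 + 104; 377 = 3·104 + 65; 104 = 1·65 + 39; 65 = 1·39 + 26; 39 = 1·26 + 13; 26 = 2·13 + 0), and 13 | 338.
Extended Euclid: 1235·(11) + 377·(-36) = 13. Scale by 26: u₀ = 286.
General solution u = u₀ + 29t; reducing mod 29 gives u = 25 (and v = -81).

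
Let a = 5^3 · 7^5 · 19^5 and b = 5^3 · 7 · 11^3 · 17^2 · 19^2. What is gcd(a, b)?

315875

min exponent per shared prime: 5^3 · 7 · 19^2 = 315875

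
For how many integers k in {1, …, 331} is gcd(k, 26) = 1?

Prime factors of 26: 2, 13. Count integers ≤ 331 divisible by none of them.
By inclusion–exclusion: 331 − ⌊331/2⌋ − ⌊331/13⌋ + ⌊331/26⌋ = 153.

153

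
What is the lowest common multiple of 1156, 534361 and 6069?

44886324

1156 = 2² · 17²; 534361 = 17² · 43²; 6069 = 3 · 7 · 17²
lcm takes max exponent of each prime: 2² · 3 · 7 · 17² · 43² = 44886324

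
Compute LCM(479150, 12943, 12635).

319827354350

lcm(479150, 12943) = 479150·12943/gcd = 6201638450/7 = 885948350
lcm(885948350, 12635) = 885948350·12635/gcd = 11193957402250/35 = 319827354350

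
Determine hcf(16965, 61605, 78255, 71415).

45

16965 = 3² · 5 · 13 · 29; 61605 = 3² · 5 · 37²; 78255 = 3² · 5 · 37 · 47; 71415 = 3³ · 5 · 23²
gcd takes min exponent of each prime: 3² · 5 = 45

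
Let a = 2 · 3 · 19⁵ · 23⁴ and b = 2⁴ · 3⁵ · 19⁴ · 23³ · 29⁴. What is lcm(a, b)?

1905450173480988868752

max exponent per prime: 2⁴ · 3⁵ · 19⁵ · 23⁴ · 29⁴ = 1905450173480988868752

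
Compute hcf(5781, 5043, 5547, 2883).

gcd(5781, 5043): 5781 = 1·5043 + 738; 5043 = 6·738 + 615; 738 = 1·615 + 123; 615 = 5·123 + 0 → 123
gcd(123, 5547): 5547 = 45·123 + 12; 123 = 10·12 + 3; 12 = 4·3 + 0 → 3
gcd(3, 2883): 2883 = 961·3 + 0 → 3

3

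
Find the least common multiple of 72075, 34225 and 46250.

4933533750

lcm(72075, 34225) = 72075·34225/gcd = 2466766875/25 = 98670675
lcm(98670675, 46250) = 98670675·46250/gcd = 4563518718750/925 = 4933533750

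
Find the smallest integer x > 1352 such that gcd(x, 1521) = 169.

gcd(x, 1521) = 169 forces 169 | x; write x = 169s. Then gcd(169s, 169·9) = 169·gcd(s, 9), so need gcd(s, 9) = 1.
169s > 1352 gives s ≥ 9. The least s ≥ 9 coprime to 9 is 10, so x = 169·10 = 1690.

1690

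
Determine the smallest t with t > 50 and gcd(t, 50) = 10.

Multiples of 10 above 50: 10·6, 10·7, … . Need the cofactor coprime to 50/10 = 5.
Checking s = 6, 7, … the first with gcd(s, 5) = 1 is s = 6, giving 60.

60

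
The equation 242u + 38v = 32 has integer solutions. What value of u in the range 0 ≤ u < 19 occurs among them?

Reduce mod 38: 242u ≡ 32 (mod 38). With g = gcd(242, 38) = 2 dividing 32, divide through: 121u ≡ 16 (mod 19).
Since gcd(121, 19) = 1, u ≡ 16·(121)⁻¹ ≡ 5 (mod 19). Smallest non-negative: 5.

5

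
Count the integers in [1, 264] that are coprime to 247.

Prime factors of 247: 13, 19. Count integers ≤ 264 divisible by none of them.
By inclusion–exclusion: 264 − ⌊264/13⌋ − ⌊264/19⌋ + ⌊264/247⌋ = 232.

232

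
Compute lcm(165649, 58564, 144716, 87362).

8653913906924

165649 = 11² · 37²; 58564 = 2² · 11⁴; 144716 = 2² · 11² · 13 · 23; 87362 = 2 · 11² · 19²
lcm takes max exponent of each prime: 2² · 11⁴ · 13 · 19² · 23 · 37² = 8653913906924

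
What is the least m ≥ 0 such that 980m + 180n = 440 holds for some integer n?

Reduce mod 180: 980m ≡ 440 (mod 180). With g = gcd(980, 180) = 20 dividing 440, divide through: 49m ≡ 22 (mod 9).
Since gcd(49, 9) = 1, m ≡ 22·(49)⁻¹ ≡ 1 (mod 9). Smallest non-negative: 1.

1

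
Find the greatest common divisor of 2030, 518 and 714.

14

gcd(2030, 518): 2030 = 3·518 + 476; 518 = 1·476 + 42; 476 = 11·42 + 14; 42 = 3·14 + 0 → 14
gcd(14, 714): 714 = 51·14 + 0 → 14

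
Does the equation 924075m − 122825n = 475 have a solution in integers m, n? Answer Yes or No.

By Bézout, 924075m − 122825n = 475 has integer solutions iff gcd(924075, 122825) | 475.
Euclid: 924075 = 7·122825 + 64300; 122825 = 1·64300 + 58525; 64300 = 1·58525 + 5775; 58525 = 10·5775 + 775; 5775 = 7·775 + 350; 775 = 2·350 + 75; 350 = 4·75 + 50; 75 = 1·50 + 25; 50 = 2·25 + 0. gcd = 25; 475 mod 25 = 0. Yes.

Yes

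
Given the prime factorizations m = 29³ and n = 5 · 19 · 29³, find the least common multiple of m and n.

2316955

max exponent per prime: 5 · 19 · 29³ = 2316955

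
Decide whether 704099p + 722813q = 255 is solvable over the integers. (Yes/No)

Yes

By Bézout, 704099p + 722813q = 255 has integer solutions iff gcd(704099, 722813) | 255.
Euclid: 722813 = 1·704099 + 18714; 704099 = 37·18714 + 11681; 18714 = 1·11681 + 7033; 11681 = 1·7033 + 4648; 7033 = 1·4648 + 2385; 4648 = 1·2385 + 2263; 2385 = 1·2263 + 122; 2263 = 18·122 + 67; 122 = 1·67 + 55; 67 = 1·55 + 12; 55 = 4·12 + 7; 12 = 1·7 + 5; 7 = 1·5 + 2; 5 = 2·2 + 1; 2 = 2·1 + 0. gcd = 1; 255 mod 1 = 0. Yes.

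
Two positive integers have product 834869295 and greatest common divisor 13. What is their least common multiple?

64220715

For any two positive integers, gcd × lcm equals their product. Hence lcm = 834869295 / 13 = 64220715.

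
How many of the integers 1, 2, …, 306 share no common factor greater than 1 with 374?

374 = 2·11·17. Inclusion–exclusion on these primes:
306 − ⌊306/2⌋ − ⌊306/11⌋ − ⌊306/17⌋ + ⌊306/22⌋ + ⌊306/34⌋ + ⌊306/187⌋ − ⌊306/374⌋ = 131

131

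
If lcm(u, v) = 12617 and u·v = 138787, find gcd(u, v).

From gcd × lcm = uv: gcd = 138787 / 12617 = 11.

11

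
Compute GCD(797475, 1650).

Euclid: 797475 = 483·1650 + 525; 1650 = 3·525 + 75; 525 = 7·75 + 0. Last nonzero remainder: 75.

75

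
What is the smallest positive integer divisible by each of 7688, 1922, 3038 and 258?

7688 = 2³ · 31²; 1922 = 2 · 31²; 3038 = 2 · 7² · 31; 258 = 2 · 3 · 43
lcm takes max exponent of each prime: 2³ · 3 · 7² · 31² · 43 = 48595848

48595848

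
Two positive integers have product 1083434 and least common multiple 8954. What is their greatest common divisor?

From gcd × lcm = mn: gcd = 1083434 / 8954 = 121.

121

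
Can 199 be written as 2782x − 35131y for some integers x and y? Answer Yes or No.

Yes

gcd(2782, 35131): 35131 = 12·2782 + 1747; 2782 = 1·1747 + 1035; 1747 = 1·1035 + 712; 1035 = 1·712 + 323; 712 = 2·323 + 66; 323 = 4·66 + 59; 66 = 1·59 + 7; 59 = 8·7 + 3; 7 = 2·3 + 1; 3 = 3·1 + 0 → 1
1 divides 199, so a solution exists.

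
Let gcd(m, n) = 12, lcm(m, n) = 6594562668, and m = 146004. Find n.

542004

Using mn = gcd(m,n)·lcm(m,n) = 12·6594562668 = 79134752016, we get n = 79134752016/146004 = 542004.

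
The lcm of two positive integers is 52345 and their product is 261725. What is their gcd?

5

gcd·lcm = product, so gcd = 261725/52345 = 5.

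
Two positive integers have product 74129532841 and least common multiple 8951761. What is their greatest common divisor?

gcd·lcm = product, so gcd = 74129532841/8951761 = 8281.

8281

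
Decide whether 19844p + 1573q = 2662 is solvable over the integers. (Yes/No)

Yes

gcd(19844, 1573): 19844 = 12·1573 + 968; 1573 = 1·968 + 605; 968 = 1·605 + 363; 605 = 1·363 + 242; 363 = 1·242 + 121; 242 = 2·121 + 0 → 121
121 divides 2662, so a solution exists.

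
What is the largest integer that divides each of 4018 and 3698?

2

4018 = 2 · 7² · 41
3698 = 2 · 43²
Common: 2 = 2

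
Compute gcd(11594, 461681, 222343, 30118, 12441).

11

gcd(11594, 461681): 461681 = 39·11594 + 9515; 11594 = 1·9515 + 2079; 9515 = 4·2079 + 1199; 2079 = 1·1199 + 880; 1199 = 1·880 + 319; 880 = 2·319 + 242; 319 = 1·242 + 77; 242 = 3·77 + 11; 77 = 7·11 + 0 → 11
gcd(11, 222343): 222343 = 20213·11 + 0 → 11
gcd(11, 30118): 30118 = 2738·11 + 0 → 11
gcd(11, 12441): 12441 = 1131·11 + 0 → 11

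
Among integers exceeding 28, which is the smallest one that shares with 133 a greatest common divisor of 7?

35

Multiples of 7 above 28: 7·5, 7·6, … . Need the cofactor coprime to 133/7 = 19.
Checking s = 5, 6, … the first with gcd(s, 19) = 1 is s = 5, giving 35.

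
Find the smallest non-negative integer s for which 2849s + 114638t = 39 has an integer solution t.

102969

gcd(2849, 114638) = 1 (Euclid: 114638 = 40·2849 + 678; 2849 = 4·678 + 137; 678 = 4·137 + 130; 137 = 1·130 + 7; 130 = 18·7 + 4; 7 = 1·4 + 3; 4 = 1·3 + 1; 3 = 3·1 + 0), and 1 | 39.
Extended Euclid: 2849·(-32633) + 114638·(811) = 1. Scale by 39: s₀ = -1272687.
General solution s = s₀ + 114638k; reducing mod 114638 gives s = 102969 (and t = -2559).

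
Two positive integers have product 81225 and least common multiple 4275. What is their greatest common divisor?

From gcd × lcm = uv: gcd = 81225 / 4275 = 19.

19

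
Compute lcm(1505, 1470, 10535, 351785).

635323710

1505 = 5 · 7 · 43; 1470 = 2 · 3 · 5 · 7²; 10535 = 5 · 7² · 43; 351785 = 5 · 7 · 19 · 23²
lcm takes max exponent of each prime: 2 · 3 · 5 · 7² · 19 · 23² · 43 = 635323710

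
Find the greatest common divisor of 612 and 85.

612 = 2² · 3² · 17
85 = 5 · 17
Common: 17 = 17

17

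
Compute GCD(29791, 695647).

1

Euclid: 695647 = 23·29791 + 10454; 29791 = 2·10454 + 8883; 10454 = 1·8883 + 1571; 8883 = 5·1571 + 1028; 1571 = 1·1028 + 543; 1028 = 1·543 + 485; 543 = 1·485 + 58; 485 = 8·58 + 21; 58 = 2·21 + 16; 21 = 1·16 + 5; 16 = 3·5 + 1; 5 = 5·1 + 0. Last nonzero remainder: 1.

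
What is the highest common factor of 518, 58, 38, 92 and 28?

gcd(518, 58): 518 = 8·58 + 54; 58 = 1·54 + 4; 54 = 13·4 + 2; 4 = 2·2 + 0 → 2
gcd(2, 38): 38 = 19·2 + 0 → 2
gcd(2, 92): 92 = 46·2 + 0 → 2
gcd(2, 28): 28 = 14·2 + 0 → 2

2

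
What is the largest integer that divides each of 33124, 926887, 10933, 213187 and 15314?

33124 = 2² · 7² · 13²; 926887 = 13 · 37 · 41 · 47; 10933 = 13 · 29²; 213187 = 13 · 23² · 31; 15314 = 2 · 13 · 19 · 31
gcd takes min exponent of each prime: 13 = 13

13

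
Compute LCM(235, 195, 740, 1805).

489667620

235 = 5 · 47; 195 = 3 · 5 · 13; 740 = 2² · 5 · 37; 1805 = 5 · 19²
lcm takes max exponent of each prime: 2² · 3 · 5 · 13 · 19² · 37 · 47 = 489667620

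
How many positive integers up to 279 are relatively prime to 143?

Prime factors of 143: 11, 13. Count integers ≤ 279 divisible by none of them.
By inclusion–exclusion: 279 − ⌊279/11⌋ − ⌊279/13⌋ + ⌊279/143⌋ = 234.

234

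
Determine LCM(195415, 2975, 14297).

195415 = 5 · 11² · 17 · 19; 2975 = 5² · 7 · 17; 14297 = 17 · 29²
lcm takes max exponent of each prime: 5² · 7 · 11² · 17 · 19 · 29² = 5752040525

5752040525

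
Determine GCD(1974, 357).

1974 = 2 · 3 · 7 · 47
357 = 3 · 7 · 17
Common: 3 · 7 = 21

21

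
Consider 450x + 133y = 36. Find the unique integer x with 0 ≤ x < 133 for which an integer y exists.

Euclid: 450 = 3·133 + 51; 133 = 2·51 + 31; 51 = 1·31 + 20; 31 = 1·20 + 11; 20 = 1·11 + 9; 11 = 1·9 + 2; 9 = 4·2 + 1; 2 = 2·1 + 0 → gcd = 1; 36 = 1·36.
Back-substitution yields 450·(60) + 133·(-203) = 1, so one solution is x = 60·36 = 2160, y = -203·36 = -7308.
Solutions in x differ by 133/1 = 133; the one in [0, 133) is 2160 mod 133 = 32.

32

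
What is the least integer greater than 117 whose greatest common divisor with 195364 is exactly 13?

143

195364 = 13·15028. Any m with gcd(m, 195364) = 13 is a multiple of 13, say 13s, with s coprime to 15028.
Need s > 117/13, so s ≥ 10. First s ≥ 10 with gcd(s, 15028) = 1 is s = 11. Thus m = 13·11 = 143.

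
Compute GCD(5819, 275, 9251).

gcd(5819, 275): 5819 = 21·275 + 44; 275 = 6·44 + 11; 44 = 4·11 + 0 → 11
gcd(11, 9251): 9251 = 841·11 + 0 → 11

11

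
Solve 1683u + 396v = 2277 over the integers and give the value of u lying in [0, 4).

gcd(1683, 396) = 99 (Euclid: 1683 = 4·396 + 99; 396 = 4·99 + 0), and 99 | 2277.
Extended Euclid: 1683·(1) + 396·(-4) = 99. Scale by 23: u₀ = 23.
General solution u = u₀ + 4t; reducing mod 4 gives u = 3 (and v = -7).

3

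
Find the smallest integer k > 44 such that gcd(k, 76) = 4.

76 = 4·19. Any k with gcd(k, 76) = 4 is a multiple of 4, say 4s, with s coprime to 19.
Need s > 44/4, so s ≥ 12. First s ≥ 12 with gcd(s, 19) = 1 is s = 12. Thus k = 4·12 = 48.

48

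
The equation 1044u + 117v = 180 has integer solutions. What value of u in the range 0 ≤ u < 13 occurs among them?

6

Reduce mod 117: 1044u ≡ 180 (mod 117). With g = gcd(1044, 117) = 9 dividing 180, divide through: 116u ≡ 20 (mod 13).
Since gcd(116, 13) = 1, u ≡ 20·(116)⁻¹ ≡ 6 (mod 13). Smallest non-negative: 6.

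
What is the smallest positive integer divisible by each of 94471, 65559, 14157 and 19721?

lcm(94471, 65559) = 94471·65559/gcd = 6193424289/13 = 476417253
lcm(476417253, 14157) = 476417253·14157/gcd = 6744639050721/39 = 172939462839
lcm(172939462839, 19721) = 172939462839·19721/gcd = 3410539146647919/533 = 6398760125043

6398760125043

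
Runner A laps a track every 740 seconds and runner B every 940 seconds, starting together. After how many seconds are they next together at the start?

740 = 2² · 5 · 37; 940 = 2² · 5 · 47
max exponents: 2² · 5 · 37 · 47 = 34780

34780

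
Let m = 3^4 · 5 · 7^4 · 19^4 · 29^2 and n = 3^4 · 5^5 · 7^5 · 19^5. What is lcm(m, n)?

8859092600084540625

max exponent per prime: 3^4 · 5^5 · 7^5 · 19^5 · 29^2 = 8859092600084540625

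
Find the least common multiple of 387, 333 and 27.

42957

387 = 3² · 43; 333 = 3² · 37; 27 = 3³
lcm takes max exponent of each prime: 3³ · 37 · 43 = 42957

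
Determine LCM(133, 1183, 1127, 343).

lcm(133, 1183) = 133·1183/gcd = 157339/7 = 22477
lcm(22477, 1127) = 22477·1127/gcd = 25331579/7 = 3618797
lcm(3618797, 343) = 3618797·343/gcd = 1241247371/49 = 25331579

25331579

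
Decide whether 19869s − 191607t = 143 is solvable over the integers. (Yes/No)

gcd(19869, 191607): 191607 = 9·19869 + 12786; 19869 = 1·12786 + 7083; 12786 = 1·7083 + 5703; 7083 = 1·5703 + 1380; 5703 = 4·1380 + 183; 1380 = 7·183 + 99; 183 = 1·99 + 84; 99 = 1·84 + 15; 84 = 5·15 + 9; 15 = 1·9 + 6; 9 = 1·6 + 3; 6 = 2·3 + 0 → 3
3 does not divide 143, so a solution does not exist.

No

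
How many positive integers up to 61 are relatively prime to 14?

14 = 2·7. Inclusion–exclusion on these primes:
61 − ⌊61/2⌋ − ⌊61/7⌋ + ⌊61/14⌋ = 27

27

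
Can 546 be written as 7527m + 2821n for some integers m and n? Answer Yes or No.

gcd(7527, 2821): 7527 = 2·2821 + 1885; 2821 = 1·1885 + 936; 1885 = 2·936 + 13; 936 = 72·13 + 0 → 13
13 divides 546, so a solution exists.

Yes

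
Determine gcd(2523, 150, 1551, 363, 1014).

gcd(2523, 150): 2523 = 16·150 + 123; 150 = 1·123 + 27; 123 = 4·27 + 15; 27 = 1·15 + 12; 15 = 1·12 + 3; 12 = 4·3 + 0 → 3
gcd(3, 1551): 1551 = 517·3 + 0 → 3
gcd(3, 363): 363 = 121·3 + 0 → 3
gcd(3, 1014): 1014 = 338·3 + 0 → 3

3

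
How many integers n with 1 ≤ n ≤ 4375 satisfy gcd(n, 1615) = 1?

3121

Prime factors of 1615: 5, 17, 19. Count integers ≤ 4375 divisible by none of them.
By inclusion–exclusion: 4375 − ⌊4375/5⌋ − ⌊4375/17⌋ − ⌊4375/19⌋ + ⌊4375/85⌋ + ⌊4375/95⌋ + ⌊4375/323⌋ − ⌊4375/1615⌋ = 3121.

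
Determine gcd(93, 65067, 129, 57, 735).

3

gcd(93, 65067): 65067 = 699·93 + 60; 93 = 1·60 + 33; 60 = 1·33 + 27; 33 = 1·27 + 6; 27 = 4·6 + 3; 6 = 2·3 + 0 → 3
gcd(3, 129): 129 = 43·3 + 0 → 3
gcd(3, 57): 57 = 19·3 + 0 → 3
gcd(3, 735): 735 = 245·3 + 0 → 3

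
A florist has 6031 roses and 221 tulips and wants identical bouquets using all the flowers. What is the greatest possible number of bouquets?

6031 = 37 · 163
221 = 13 · 17
Common: 1 = 1

1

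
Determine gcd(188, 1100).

188 = 2² · 47
1100 = 2² · 5² · 11
Common: 2² = 4

4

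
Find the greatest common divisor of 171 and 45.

171 = 3² · 19
45 = 3² · 5
Common: 3² = 9

9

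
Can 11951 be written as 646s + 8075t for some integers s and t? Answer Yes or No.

By Bézout, 646s + 8075t = 11951 has integer solutions iff gcd(646, 8075) | 11951.
Euclid: 8075 = 12·646 + 323; 646 = 2·323 + 0. gcd = 323; 11951 mod 323 = 0. Yes.

Yes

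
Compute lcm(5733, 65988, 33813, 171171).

5733 = 3² · 7² · 13; 65988 = 2² · 3³ · 13 · 47; 33813 = 3² · 13 · 17²; 171171 = 3² · 7 · 11 · 13 · 19
lcm takes max exponent of each prime: 2² · 3³ · 7² · 11 · 13 · 17² · 19 · 47 = 195301318212

195301318212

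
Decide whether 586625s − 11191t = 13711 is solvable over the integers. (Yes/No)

By Bézout, 586625s − 11191t = 13711 has integer solutions iff gcd(586625, 11191) | 13711.
Euclid: 586625 = 52·11191 + 4693; 11191 = 2·4693 + 1805; 4693 = 2·1805 + 1083; 1805 = 1·1083 + 722; 1083 = 1·722 + 361; 722 = 2·361 + 0. gcd = 361; 13711 mod 361 = 354. No.

No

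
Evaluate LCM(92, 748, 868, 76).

70932092

92 = 2² · 23; 748 = 2² · 11 · 17; 868 = 2² · 7 · 31; 76 = 2² · 19
lcm takes max exponent of each prime: 2² · 7 · 11 · 17 · 19 · 23 · 31 = 70932092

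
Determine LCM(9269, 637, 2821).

9269 = 13 · 23 · 31; 637 = 7² · 13; 2821 = 7 · 13 · 31
lcm takes max exponent of each prime: 7² · 13 · 23 · 31 = 454181

454181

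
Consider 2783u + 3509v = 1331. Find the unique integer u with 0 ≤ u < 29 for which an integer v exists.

gcd(2783, 3509) = 121 (Euclid: 3509 = 1·2783 + 726; 2783 = 3·726 + 605; 726 = 1·605 + 121; 605 = 5·121 + 0), and 121 | 1331.
Extended Euclid: 2783·(-5) + 3509·(4) = 121. Scale by 11: u₀ = -55.
General solution u = u₀ + 29t; reducing mod 29 gives u = 3 (and v = -2).

3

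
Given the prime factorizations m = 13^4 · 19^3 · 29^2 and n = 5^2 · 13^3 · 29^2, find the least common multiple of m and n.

4118795376475

max exponent per prime: 5^2 · 13^4 · 19^3 · 29^2 = 4118795376475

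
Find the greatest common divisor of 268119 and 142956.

268119 = 3² · 31³
142956 = 2² · 3² · 11 · 19²
Common: 3² = 9

9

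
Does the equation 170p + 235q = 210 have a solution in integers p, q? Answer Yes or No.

Yes

By Bézout, 170p + 235q = 210 has integer solutions iff gcd(170, 235) | 210.
Euclid: 235 = 1·170 + 65; 170 = 2·65 + 40; 65 = 1·40 + 25; 40 = 1·25 + 15; 25 = 1·15 + 10; 15 = 1·10 + 5; 10 = 2·5 + 0. gcd = 5; 210 mod 5 = 0. Yes.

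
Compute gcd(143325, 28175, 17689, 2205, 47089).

49

gcd(143325, 28175): 143325 = 5·28175 + 2450; 28175 = 11·2450 + 1225; 2450 = 2·1225 + 0 → 1225
gcd(1225, 17689): 17689 = 14·1225 + 539; 1225 = 2·539 + 147; 539 = 3·147 + 98; 147 = 1·98 + 49; 98 = 2·49 + 0 → 49
gcd(49, 2205): 2205 = 45·49 + 0 → 49
gcd(49, 47089): 47089 = 961·49 + 0 → 49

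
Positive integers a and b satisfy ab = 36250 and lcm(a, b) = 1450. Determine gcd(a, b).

25

From gcd × lcm = ab: gcd = 36250 / 1450 = 25.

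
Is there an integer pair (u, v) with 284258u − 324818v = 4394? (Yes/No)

Yes

gcd(284258, 324818): 324818 = 1·284258 + 40560; 284258 = 7·40560 + 338; 40560 = 120·338 + 0 → 338
338 divides 4394, so a solution exists.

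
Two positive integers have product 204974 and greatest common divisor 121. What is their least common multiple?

Since gcd(u,v)·lcm(u,v) = uv, lcm = 204974/121 = 1694.

1694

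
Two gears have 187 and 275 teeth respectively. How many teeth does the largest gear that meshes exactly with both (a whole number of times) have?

11

187 = 11 · 17
275 = 5² · 11
Common: 11 = 11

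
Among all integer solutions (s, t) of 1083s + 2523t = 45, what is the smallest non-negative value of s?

Reduce mod 2523: 1083s ≡ 45 (mod 2523). With g = gcd(1083, 2523) = 3 dividing 45, divide through: 361s ≡ 15 (mod 841).
Since gcd(361, 841) = 1, s ≡ 15·(361)⁻¹ ≡ 657 (mod 841). Smallest non-negative: 657.

657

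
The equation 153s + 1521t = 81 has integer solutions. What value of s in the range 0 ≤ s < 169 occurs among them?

90

Euclid: 1521 = 9·153 + 144; 153 = 1·144 + 9; 144 = 16·9 + 0 → gcd = 9; 81 = 9·9.
Back-substitution yields 153·(10) + 1521·(-1) = 9, so one solution is s = 10·9 = 90, t = -1·9 = -9.
Solutions in s differ by 1521/9 = 169; the one in [0, 169) is 90 mod 169 = 90.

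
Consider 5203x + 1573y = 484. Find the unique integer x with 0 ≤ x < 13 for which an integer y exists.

1

Reduce mod 1573: 5203x ≡ 484 (mod 1573). With g = gcd(5203, 1573) = 121 dividing 484, divide through: 43x ≡ 4 (mod 13).
Since gcd(43, 13) = 1, x ≡ 4·(43)⁻¹ ≡ 1 (mod 13). Smallest non-negative: 1.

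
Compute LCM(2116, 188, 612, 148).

562997772

2116 = 2² · 23²; 188 = 2² · 47; 612 = 2² · 3² · 17; 148 = 2² · 37
lcm takes max exponent of each prime: 2² · 3² · 17 · 23² · 37 · 47 = 562997772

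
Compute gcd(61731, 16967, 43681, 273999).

61731 = 3² · 19³; 16967 = 19² · 47; 43681 = 11² · 19²; 273999 = 3 · 11 · 19² · 23
gcd takes min exponent of each prime: 19² = 361

361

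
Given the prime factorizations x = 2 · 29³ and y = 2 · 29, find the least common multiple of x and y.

max exponent per prime: 2 · 29³ = 48778

48778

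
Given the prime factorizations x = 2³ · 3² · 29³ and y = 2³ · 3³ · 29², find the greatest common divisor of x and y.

60552

min exponent per shared prime: 2³ · 3² · 29² = 60552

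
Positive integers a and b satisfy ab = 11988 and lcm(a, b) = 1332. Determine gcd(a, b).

9

gcd·lcm = product, so gcd = 11988/1332 = 9.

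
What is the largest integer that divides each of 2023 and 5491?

289

2023 = 7 · 17²
5491 = 17² · 19
Common: 17² = 289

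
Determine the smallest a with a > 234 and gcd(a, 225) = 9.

243

225 = 9·25. Any a with gcd(a, 225) = 9 is a multiple of 9, say 9s, with s coprime to 25.
Need s > 234/9, so s ≥ 27. First s ≥ 27 with gcd(s, 25) = 1 is s = 27. Thus a = 9·27 = 243.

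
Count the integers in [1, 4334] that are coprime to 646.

1933

Prime factors of 646: 2, 17, 19. Count integers ≤ 4334 divisible by none of them.
By inclusion–exclusion: 4334 − ⌊4334/2⌋ − ⌊4334/17⌋ − ⌊4334/19⌋ + ⌊4334/34⌋ + ⌊4334/38⌋ + ⌊4334/323⌋ − ⌊4334/646⌋ = 1933.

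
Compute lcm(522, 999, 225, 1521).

lcm(522, 999) = 522·999/gcd = 521478/9 = 57942
lcm(57942, 225) = 57942·225/gcd = 13036950/9 = 1448550
lcm(1448550, 1521) = 1448550·1521/gcd = 2203244550/9 = 244804950

244804950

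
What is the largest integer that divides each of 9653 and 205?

9653 = 7² · 197
205 = 5 · 41
Common: 1 = 1

1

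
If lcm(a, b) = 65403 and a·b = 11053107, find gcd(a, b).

From gcd × lcm = ab: gcd = 11053107 / 65403 = 169.

169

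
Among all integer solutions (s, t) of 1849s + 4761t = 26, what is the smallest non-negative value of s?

2423

Reduce mod 4761: 1849s ≡ 26 (mod 4761). With g = gcd(1849, 4761) = 1 dividing 26, divide through: 1849s ≡ 26 (mod 4761).
Since gcd(1849, 4761) = 1, s ≡ 26·(1849)⁻¹ ≡ 2423 (mod 4761). Smallest non-negative: 2423.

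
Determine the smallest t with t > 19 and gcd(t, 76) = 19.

gcd(t, 76) = 19 forces 19 | t; write t = 19s. Then gcd(19s, 19·4) = 19·gcd(s, 4), so need gcd(s, 4) = 1.
19s > 19 gives s ≥ 2. The least s ≥ 2 coprime to 4 is 3, so t = 19·3 = 57.

57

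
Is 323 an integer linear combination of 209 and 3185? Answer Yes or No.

By Bézout, 209u − 3185v = 323 has integer solutions iff gcd(209, 3185) | 323.
Euclid: 3185 = 15·209 + 50; 209 = 4·50 + 9; 50 = 5·9 + 5; 9 = 1·5 + 4; 5 = 1·4 + 1; 4 = 4·1 + 0. gcd = 1; 323 mod 1 = 0. Yes.

Yes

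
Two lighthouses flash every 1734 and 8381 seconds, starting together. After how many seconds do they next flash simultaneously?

1734 = 2 · 3 · 17²; 8381 = 17² · 29
max exponents: 2 · 3 · 17² · 29 = 50286

50286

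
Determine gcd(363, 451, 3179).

gcd(363, 451): 451 = 1·363 + 88; 363 = 4·88 + 11; 88 = 8·11 + 0 → 11
gcd(11, 3179): 3179 = 289·11 + 0 → 11

11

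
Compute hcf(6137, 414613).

17

Euclid: 414613 = 67·6137 + 3434; 6137 = 1·3434 + 2703; 3434 = 1·2703 + 731; 2703 = 3·731 + 510; 731 = 1·510 + 221; 510 = 2·221 + 68; 221 = 3·68 + 17; 68 = 4·17 + 0. Last nonzero remainder: 17.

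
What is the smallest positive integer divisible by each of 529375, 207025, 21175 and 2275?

lcm(529375, 207025) = 529375·207025/gcd = 109593859375/175 = 626250625
lcm(626250625, 21175) = 626250625·21175/gcd = 13260856984375/21175 = 626250625
lcm(626250625, 2275) = 626250625·2275/gcd = 1424720171875/2275 = 626250625

626250625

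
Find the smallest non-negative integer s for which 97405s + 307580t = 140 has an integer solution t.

4424

Reduce mod 307580: 97405s ≡ 140 (mod 307580). With g = gcd(97405, 307580) = 35 dividing 140, divide through: 2783s ≡ 4 (mod 8788).
Since gcd(2783, 8788) = 1, s ≡ 4·(2783)⁻¹ ≡ 4424 (mod 8788). Smallest non-negative: 4424.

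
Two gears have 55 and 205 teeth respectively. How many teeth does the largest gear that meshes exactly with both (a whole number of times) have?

Euclid: 205 = 3·55 + 40; 55 = 1·40 + 15; 40 = 2·15 + 10; 15 = 1·10 + 5; 10 = 2·5 + 0. Last nonzero remainder: 5.

5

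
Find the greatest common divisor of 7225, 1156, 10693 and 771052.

7225 = 5² · 17²; 1156 = 2² · 17²; 10693 = 17² · 37; 771052 = 2² · 17² · 23 · 29
gcd takes min exponent of each prime: 17² = 289

289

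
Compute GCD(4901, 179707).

1

4901 = 13² · 29
179707 = 11 · 17 · 31²
Common: 1 = 1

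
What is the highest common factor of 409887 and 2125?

17

409887 = 3³ · 17 · 19 · 47
2125 = 5³ · 17
Common: 17 = 17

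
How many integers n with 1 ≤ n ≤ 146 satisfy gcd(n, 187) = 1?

187 = 11·17. Inclusion–exclusion on these primes:
146 − ⌊146/11⌋ − ⌊146/17⌋ + ⌊146/187⌋ = 125

125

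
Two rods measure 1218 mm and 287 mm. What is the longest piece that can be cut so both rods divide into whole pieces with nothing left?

7

Euclid: 1218 = 4·287 + 70; 287 = 4·70 + 7; 70 = 10·7 + 0. Last nonzero remainder: 7.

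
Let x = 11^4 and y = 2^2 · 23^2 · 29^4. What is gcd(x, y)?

min exponent per shared prime: (none) = 1

1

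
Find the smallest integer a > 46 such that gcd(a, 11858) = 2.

48

gcd(a, 11858) = 2 forces 2 | a; write a = 2s. Then gcd(2s, 2·5929) = 2·gcd(s, 5929), so need gcd(s, 5929) = 1.
2s > 46 gives s ≥ 24. The least s ≥ 24 coprime to 5929 is 24, so a = 2·24 = 48.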